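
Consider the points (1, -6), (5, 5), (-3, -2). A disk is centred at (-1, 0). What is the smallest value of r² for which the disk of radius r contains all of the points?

61

The required radius is the distance from (-1, 0) to the farthest point.
Squared distances: 40, 61, 8.
Maximum is 61, attained at (5, 5).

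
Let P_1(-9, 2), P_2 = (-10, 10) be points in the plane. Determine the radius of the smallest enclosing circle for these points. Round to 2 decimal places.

The smallest circle enclosing two points has them as diameter endpoints.
Centre = midpoint = (-9.5, 6); r² = |P_1P_2|²/4 = 65/4 = 16.25.
r = √(16.25) ≈ 4.03.

4.03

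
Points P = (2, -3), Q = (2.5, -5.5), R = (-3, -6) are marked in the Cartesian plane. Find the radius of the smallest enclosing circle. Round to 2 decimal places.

2.93

Side lengths²: PQ² = 6.5, PR² = 34, QR² = 30.5.
Since PR² = 34 < 30.5 + 6.5 = 37, the triangle is acute, so the smallest enclosing circle is the circumcircle.
Circumcentre = (-19/56, -267/56), r² = 13481/1568.
r = √(13481/1568) ≈ 2.93.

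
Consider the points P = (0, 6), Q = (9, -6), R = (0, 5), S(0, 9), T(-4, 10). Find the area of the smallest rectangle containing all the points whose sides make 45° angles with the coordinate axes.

87

In coordinates u = x + y, v = x − y the rectangle is axis-aligned; the map (x,y)→(u,v) scales areas by 2.
u-values: 6, 3, 5, 9, 6; range = 9 − 3 = 6.
v-values: -6, 15, -5, -9, -14; range = 15 − (-14) = 29.
Area = (6 × 29) / 2 = 87.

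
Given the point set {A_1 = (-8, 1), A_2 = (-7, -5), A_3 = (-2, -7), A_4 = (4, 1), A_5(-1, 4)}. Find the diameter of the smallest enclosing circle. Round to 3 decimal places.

A smallest enclosing disk is always determined by at most three of the input points on its boundary.
The minimum enclosing circle is determined by three boundary points: A_1, A_2, A_4.
Their circumcentre is (-2, -13/12) with r² = 5809/144.
The farthest remaining point A_3 is at distance² 5041/144 ≤ 5809/144.
Diameter = 2r = 2√(5809/144) ≈ 12.703.

12.703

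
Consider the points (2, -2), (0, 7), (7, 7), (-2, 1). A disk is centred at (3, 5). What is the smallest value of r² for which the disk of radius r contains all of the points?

The required radius is the distance from (3, 5) to the farthest point.
Squared distances: 50, 13, 20, 41.
Maximum is 50, attained at (2, -2).

50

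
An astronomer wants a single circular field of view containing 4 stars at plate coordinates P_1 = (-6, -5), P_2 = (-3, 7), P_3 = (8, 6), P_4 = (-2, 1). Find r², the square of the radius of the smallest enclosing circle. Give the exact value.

79.25

By Welzl's lemma the MEC is supported by two points (diametrically opposite) or three points (on a circumcircle).
The farthest pair is P_1–P_3 with squared distance 317. The circle on this segment as diameter has centre (1, 0.5) and r² = 317/4 = 79.25.
Check P_2: distance² to centre = 58.25 ≤ 79.25, so it lies inside.
All remaining points lie in this disk, and no smaller disk contains both endpoints, so this is the minimum enclosing circle.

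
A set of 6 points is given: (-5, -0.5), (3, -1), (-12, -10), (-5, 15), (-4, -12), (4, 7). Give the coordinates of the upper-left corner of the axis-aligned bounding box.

(-12, 15)

x-range [-12, 4], y-range [-12, 15].
The upper-left corner is (-12, 15).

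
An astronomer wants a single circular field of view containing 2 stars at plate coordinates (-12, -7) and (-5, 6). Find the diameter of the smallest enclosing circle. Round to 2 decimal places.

14.76

The smallest circle enclosing two points has them as diameter endpoints.
Centre = midpoint = (-8.5, -0.5); r² = |(-12, -7)−(-5, 6)|²/4 = 218/4 = 54.5.
Diameter = 2r = 2√(54.5) ≈ 14.76.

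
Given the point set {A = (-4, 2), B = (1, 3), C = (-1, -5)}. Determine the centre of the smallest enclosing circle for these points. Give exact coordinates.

Side lengths²: AB² = 26, AC² = 58, BC² = 68.
Since BC² = 68 < 58 + 26 = 84, the triangle is acute, so the smallest enclosing circle is the circumcircle.
Circumcentre = (-16/19, -15/19), r² = 6409/361.
Centre = (-16/19, -15/19).

(-16/19, -15/19)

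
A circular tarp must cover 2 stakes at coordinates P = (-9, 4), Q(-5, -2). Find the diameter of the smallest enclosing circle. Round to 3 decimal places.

7.211

The smallest circle enclosing two points has them as diameter endpoints.
Centre = midpoint = (-7, 1); r² = |PQ|²/4 = 52/4 = 13.
Diameter = 2r = 2√13 ≈ 7.211.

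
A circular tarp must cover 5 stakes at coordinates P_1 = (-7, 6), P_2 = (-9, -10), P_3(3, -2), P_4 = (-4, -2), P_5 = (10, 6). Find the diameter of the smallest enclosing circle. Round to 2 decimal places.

24.84

The minimum enclosing circle of a finite set is fixed by two of the points (as a diameter) or three (as a circumcircle).
The farthest pair is P_2–P_5 with squared distance 617. The circle on this segment as diameter has centre (0.5, -2) and r² = 617/4 = 154.25.
Check P_1: distance² to centre = 120.25 ≤ 154.25, so it lies inside.
All remaining points lie in this disk, and no smaller disk contains both endpoints, so this is the minimum enclosing circle.
Diameter = 2r = 2√(154.25) ≈ 24.84.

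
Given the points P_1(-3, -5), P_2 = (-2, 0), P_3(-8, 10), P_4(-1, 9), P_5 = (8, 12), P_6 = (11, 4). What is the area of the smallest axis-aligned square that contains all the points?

361

The bounding box has width 19 and height 17.
An axis-aligned square enclosing the set must have side ≥ max(width, height).
So the minimum side is max(19, 17) = 19.
Area = 19² = 361.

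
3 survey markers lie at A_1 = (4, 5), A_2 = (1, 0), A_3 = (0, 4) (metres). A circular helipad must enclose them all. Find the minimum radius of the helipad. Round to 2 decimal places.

2.92

Side lengths²: A_1A_2² = 34, A_1A_3² = 17, A_2A_3² = 17.
Since A_1A_2² = 34 ≥ 17 + 17 = 34, the angle opposite A_1A_2 is not acute, so the smallest enclosing circle has A_1A_2 as diameter.
Centre = midpoint of A_1A_2 = (2.5, 2.5), r² = 34/4 = 8.5.
r = √(8.5) ≈ 2.92.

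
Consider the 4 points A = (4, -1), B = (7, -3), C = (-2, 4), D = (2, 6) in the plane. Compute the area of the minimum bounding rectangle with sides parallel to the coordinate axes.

81

x ranges over [-2, 7], width 9.
y ranges over [-3, 6], height 9.
Area = 9 × 9 = 81.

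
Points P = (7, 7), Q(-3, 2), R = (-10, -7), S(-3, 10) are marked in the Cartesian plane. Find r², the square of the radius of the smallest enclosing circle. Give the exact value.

By Welzl's lemma the MEC is supported by two points (diametrically opposite) or three points (on a circumcircle).
The farthest pair is P–R with squared distance 485. The circle on this segment as diameter has centre (-1.5, 0) and r² = 485/4 = 121.25.
Check Q: distance² to centre = 6.25 ≤ 121.25, so it lies inside.
All remaining points lie in this disk, and no smaller disk contains both endpoints, so this is the minimum enclosing circle.

121.25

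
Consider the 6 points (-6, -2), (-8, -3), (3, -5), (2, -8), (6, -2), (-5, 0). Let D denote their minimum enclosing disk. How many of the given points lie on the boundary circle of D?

The minimum enclosing circle of a finite set is fixed by two of the points (as a diameter) or three (as a circumcircle).
The farthest pair is (-8, -3)–(6, -2) with squared distance 197. The circle on this segment as diameter has centre (-1, -2.5) and r² = 197/4 = 49.25.
Check (-6, -2): distance² to centre = 25.25 ≤ 49.25, so it lies inside.
All remaining points lie in this disk, and no smaller disk contains both endpoints, so this is the minimum enclosing circle.
The points at distance exactly r from the centre are (-8, -3), (6, -2) — 2 points.

2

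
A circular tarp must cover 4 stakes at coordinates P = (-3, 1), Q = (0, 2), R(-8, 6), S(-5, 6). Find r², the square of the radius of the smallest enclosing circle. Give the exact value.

The minimum enclosing circle of a finite set is fixed by two of the points (as a diameter) or three (as a circumcircle).
The farthest pair is Q–R with squared distance 80. The circle on this segment as diameter has centre (-4, 4) and r² = 80/4 = 20.
Check P: distance² to centre = 10 ≤ 20, so it lies inside.
All remaining points lie in this disk, and no smaller disk contains both endpoints, so this is the minimum enclosing circle.

20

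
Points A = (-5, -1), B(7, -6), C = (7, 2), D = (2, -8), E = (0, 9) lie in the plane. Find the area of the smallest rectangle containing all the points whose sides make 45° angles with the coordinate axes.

In coordinates u = x + y, v = x − y the rectangle is axis-aligned; the map (x,y)→(u,v) scales areas by 2.
u-values: -6, 1, 9, -6, 9; range = 9 − (-6) = 15.
v-values: -4, 13, 5, 10, -9; range = 13 − (-9) = 22.
Area = (15 × 22) / 2 = 165.

165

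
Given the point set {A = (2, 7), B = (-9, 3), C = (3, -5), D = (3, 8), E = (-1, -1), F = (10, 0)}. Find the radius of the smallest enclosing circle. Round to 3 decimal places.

9.618

The farthest pair is B–F with squared distance 370. The circle on this segment as diameter has centre (0.5, 1.5) and r² = 370/4 = 92.5.
Check A: distance² to centre = 32.5 ≤ 92.5, so it lies inside.
All remaining points lie in this disk, and no smaller disk contains both endpoints, so this is the minimum enclosing circle.
r = √(92.5) ≈ 9.618.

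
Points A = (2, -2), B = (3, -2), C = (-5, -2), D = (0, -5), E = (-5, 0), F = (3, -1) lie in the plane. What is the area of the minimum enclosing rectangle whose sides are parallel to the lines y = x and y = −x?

In coordinates u = x + y, v = x − y the rectangle is axis-aligned; the map (x,y)→(u,v) scales areas by 2.
u-values: 0, 1, -7, -5, -5, 2; range = 2 − (-7) = 9.
v-values: 4, 5, -3, 5, -5, 4; range = 5 − (-5) = 10.
Area = (9 × 10) / 2 = 45.

45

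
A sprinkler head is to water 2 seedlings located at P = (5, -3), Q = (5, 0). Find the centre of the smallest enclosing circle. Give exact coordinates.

(5, -1.5)

The smallest circle enclosing two points has them as diameter endpoints.
Centre = midpoint = (5, -1.5); r² = |PQ|²/4 = 9/4 = 2.25.
Centre = (5, -1.5).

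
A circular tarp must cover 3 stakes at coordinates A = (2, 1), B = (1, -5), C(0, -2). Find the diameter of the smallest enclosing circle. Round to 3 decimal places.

6.083

Side lengths²: AB² = 37, AC² = 13, BC² = 10.
Since AB² = 37 ≥ 13 + 10 = 23, the angle opposite AB is not acute, so the smallest enclosing circle has AB as diameter.
Centre = midpoint of AB = (1.5, -2), r² = 37/4 = 9.25.
Diameter = 2r = 2√(9.25) ≈ 6.083.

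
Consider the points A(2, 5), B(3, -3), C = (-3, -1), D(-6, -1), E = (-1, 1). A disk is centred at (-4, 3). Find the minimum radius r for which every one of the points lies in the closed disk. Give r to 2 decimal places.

9.22

The required radius is the distance from (-4, 3) to the farthest point.
Squared distances: 40, 85, 17, 20, 13.
Maximum is 85, attained at B.
r = √85 ≈ 9.22.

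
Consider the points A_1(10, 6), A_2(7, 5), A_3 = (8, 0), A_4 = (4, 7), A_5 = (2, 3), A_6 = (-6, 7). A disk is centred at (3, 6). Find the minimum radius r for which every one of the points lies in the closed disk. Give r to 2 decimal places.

The required radius is the distance from (3, 6) to the farthest point.
Squared distances: 49, 17, 61, 2, 10, 82.
Maximum is 82, attained at A_6.
r = √82 ≈ 9.06.

9.06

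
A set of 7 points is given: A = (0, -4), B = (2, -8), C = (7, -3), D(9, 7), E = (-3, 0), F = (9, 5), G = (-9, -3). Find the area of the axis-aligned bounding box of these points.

x ranges over [-9, 9], width 18.
y ranges over [-8, 7], height 15.
Area = 18 × 15 = 270.

270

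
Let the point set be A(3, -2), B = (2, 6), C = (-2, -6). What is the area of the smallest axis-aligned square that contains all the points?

The bounding box has width 5 and height 12.
An axis-aligned square enclosing the set must have side ≥ max(width, height).
So the minimum side is max(5, 12) = 12.
Area = 12² = 144.

144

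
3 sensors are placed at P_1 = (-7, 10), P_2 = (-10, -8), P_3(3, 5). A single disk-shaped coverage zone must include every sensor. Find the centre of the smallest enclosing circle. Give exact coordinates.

Side lengths²: P_1P_2² = 333, P_1P_3² = 125, P_2P_3² = 338.
Since P_2P_3² = 338 < 333 + 125 = 458, the triangle is acute, so the smallest enclosing circle is the circumcircle.
Circumcentre = (-5.5, 0.5), r² = 92.5.
Centre = (-5.5, 0.5).

(-5.5, 0.5)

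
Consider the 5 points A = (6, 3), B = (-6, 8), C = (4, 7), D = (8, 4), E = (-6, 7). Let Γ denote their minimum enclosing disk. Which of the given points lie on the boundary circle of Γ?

B, D

A smallest enclosing disk is always determined by at most three of the input points on its boundary.
The farthest pair is B–D with squared distance 212. The circle on this segment as diameter has centre (1, 6) and r² = 212/4 = 53.
Check A: distance² to centre = 34 ≤ 53, so it lies inside.
All remaining points lie in this disk, and no smaller disk contains both endpoints, so this is the minimum enclosing circle.
The points at distance exactly r from the centre are B, D — 2 points.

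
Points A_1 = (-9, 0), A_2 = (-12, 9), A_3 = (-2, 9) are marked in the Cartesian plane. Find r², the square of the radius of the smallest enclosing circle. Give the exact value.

Side lengths²: A_1A_2² = 90, A_1A_3² = 130, A_2A_3² = 100.
Since A_1A_3² = 130 < 100 + 90 = 190, the triangle is acute, so the smallest enclosing circle is the circumcircle.
Circumcentre = (-7, 17/3), r² = 325/9.

325/9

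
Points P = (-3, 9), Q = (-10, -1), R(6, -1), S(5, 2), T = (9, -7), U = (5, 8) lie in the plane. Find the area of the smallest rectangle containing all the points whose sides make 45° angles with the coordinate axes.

In coordinates u = x + y, v = x − y the rectangle is axis-aligned; the map (x,y)→(u,v) scales areas by 2.
u-values: 6, -11, 5, 7, 2, 13; range = 13 − (-11) = 24.
v-values: -12, -9, 7, 3, 16, -3; range = 16 − (-12) = 28.
Area = (24 × 28) / 2 = 336.

336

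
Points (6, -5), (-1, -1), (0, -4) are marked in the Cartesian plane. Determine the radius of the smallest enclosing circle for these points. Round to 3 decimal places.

4.031

Call the three points A, B, C in the order given.
Side lengths²: AB² = 65, AC² = 37, BC² = 10.
Since AB² = 65 ≥ 37 + 10 = 47, the angle opposite AB is not acute, so the smallest enclosing circle has AB as diameter.
Centre = midpoint of AB = (2.5, -3), r² = 65/4 = 16.25.
r = √(16.25) ≈ 4.031.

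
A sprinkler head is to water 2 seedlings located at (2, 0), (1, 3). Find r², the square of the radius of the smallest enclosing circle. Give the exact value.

The smallest circle enclosing two points has them as diameter endpoints.
Centre = midpoint = (1.5, 1.5); r² = |(2, 0)−(1, 3)|²/4 = 10/4 = 2.5.

2.5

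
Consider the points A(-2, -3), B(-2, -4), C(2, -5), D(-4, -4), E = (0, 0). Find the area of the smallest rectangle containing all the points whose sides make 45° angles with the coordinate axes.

28

In coordinates u = x + y, v = x − y the rectangle is axis-aligned; the map (x,y)→(u,v) scales areas by 2.
u-values: -5, -6, -3, -8, 0; range = 0 − (-8) = 8.
v-values: 1, 2, 7, 0, 0; range = 7 − 0 = 7.
Area = (8 × 7) / 2 = 28.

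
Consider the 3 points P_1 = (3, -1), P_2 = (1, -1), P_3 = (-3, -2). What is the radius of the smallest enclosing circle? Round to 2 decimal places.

Side lengths²: P_1P_2² = 4, P_1P_3² = 37, P_2P_3² = 17.
Since P_1P_3² = 37 ≥ 17 + 4 = 21, the angle opposite P_1P_3 is not acute, so the smallest enclosing circle has P_1P_3 as diameter.
Centre = midpoint of P_1P_3 = (0, -1.5), r² = 37/4 = 9.25.
r = √(9.25) ≈ 3.04.

3.04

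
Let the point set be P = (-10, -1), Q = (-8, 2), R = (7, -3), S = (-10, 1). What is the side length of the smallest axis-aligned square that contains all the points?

17

The bounding box has width 17 and height 5.
An axis-aligned square enclosing the set must have side ≥ max(width, height).
So the minimum side is max(17, 5) = 17.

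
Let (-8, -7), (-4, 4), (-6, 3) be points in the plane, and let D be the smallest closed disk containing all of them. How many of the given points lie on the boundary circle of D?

2

Call the three points A, B, C in the order given.
Side lengths²: AB² = 137, AC² = 104, BC² = 5.
Since AB² = 137 ≥ 104 + 5 = 109, the angle opposite AB is not acute, so the smallest enclosing circle has AB as diameter.
Centre = midpoint of AB = (-6, -1.5), r² = 137/4 = 34.25.
The points at distance exactly r from the centre are (-8, -7), (-4, 4) — 2 points.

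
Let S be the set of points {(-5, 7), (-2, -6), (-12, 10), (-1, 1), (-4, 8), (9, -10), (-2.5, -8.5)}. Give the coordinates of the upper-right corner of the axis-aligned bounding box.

(9, 10)

x-range [-12, 9], y-range [-10, 10].
The upper-right corner is (9, 10).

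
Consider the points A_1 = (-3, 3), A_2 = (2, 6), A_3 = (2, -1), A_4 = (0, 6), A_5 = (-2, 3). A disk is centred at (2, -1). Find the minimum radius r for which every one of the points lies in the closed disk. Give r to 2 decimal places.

7.28

The required radius is the distance from (2, -1) to the farthest point.
Squared distances: 41, 49, 0, 53, 32.
Maximum is 53, attained at A_4.
r = √53 ≈ 7.28.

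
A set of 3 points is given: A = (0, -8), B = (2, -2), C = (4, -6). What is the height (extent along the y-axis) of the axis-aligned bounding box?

max y = -2, min y = -8, so height = 6.

6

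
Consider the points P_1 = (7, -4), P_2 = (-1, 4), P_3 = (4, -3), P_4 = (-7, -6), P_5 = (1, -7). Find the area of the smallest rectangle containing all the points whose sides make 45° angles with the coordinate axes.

128

In coordinates u = x + y, v = x − y the rectangle is axis-aligned; the map (x,y)→(u,v) scales areas by 2.
u-values: 3, 3, 1, -13, -6; range = 3 − (-13) = 16.
v-values: 11, -5, 7, -1, 8; range = 11 − (-5) = 16.
Area = (16 × 16) / 2 = 128.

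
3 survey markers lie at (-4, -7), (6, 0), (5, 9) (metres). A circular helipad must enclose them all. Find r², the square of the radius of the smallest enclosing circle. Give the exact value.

Call the three points A, B, C in the order given.
Side lengths²: AB² = 149, AC² = 337, BC² = 82.
Since AC² = 337 ≥ 149 + 82 = 231, the angle opposite AC is not acute, so the smallest enclosing circle has AC as diameter.
Centre = midpoint of AC = (0.5, 1), r² = 337/4 = 84.25.

84.25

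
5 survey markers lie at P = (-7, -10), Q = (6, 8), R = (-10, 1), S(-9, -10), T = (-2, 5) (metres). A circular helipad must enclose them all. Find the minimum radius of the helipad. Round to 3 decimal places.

11.715

By Welzl's lemma the MEC is supported by two points (diametrically opposite) or three points (on a circumcircle).
The farthest pair is Q–S with squared distance 549. The circle on this segment as diameter has centre (-1.5, -1) and r² = 549/4 = 137.25.
Check P: distance² to centre = 111.25 ≤ 137.25, so it lies inside.
All remaining points lie in this disk, and no smaller disk contains both endpoints, so this is the minimum enclosing circle.
r = √(137.25) ≈ 11.715.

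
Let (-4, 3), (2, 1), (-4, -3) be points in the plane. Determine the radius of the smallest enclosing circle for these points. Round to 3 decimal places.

Call the three points A, B, C in the order given.
Side lengths²: AB² = 40, AC² = 36, BC² = 52.
Since BC² = 52 < 40 + 36 = 76, the triangle is acute, so the smallest enclosing circle is the circumcircle.
Circumcentre = (-5/3, 0), r² = 130/9.
r = √(130/9) ≈ 3.801.

3.801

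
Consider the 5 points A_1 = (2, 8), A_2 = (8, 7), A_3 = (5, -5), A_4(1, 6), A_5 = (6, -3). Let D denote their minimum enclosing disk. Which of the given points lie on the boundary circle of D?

A_1, A_2, A_3

A smallest enclosing disk is always determined by at most three of the input points on its boundary.
The minimum enclosing circle is determined by three boundary points: A_1, A_2, A_3.
Their circumcentre is (4.02, 1.62) with r² = 44.7848.
The farthest remaining point A_4 is at distance² 28.3048 ≤ 44.7848.
The points at distance exactly r from the centre are A_1, A_2, A_3 — 3 points.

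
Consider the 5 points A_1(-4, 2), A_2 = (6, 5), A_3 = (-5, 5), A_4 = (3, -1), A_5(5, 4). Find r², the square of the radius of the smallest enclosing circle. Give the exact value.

The minimum enclosing circle of a finite set is fixed by two of the points (as a diameter) or three (as a circumcircle).
The minimum enclosing circle is determined by three boundary points: A_2, A_3, A_4.
Their circumcentre is (0.5, 4) with r² = 31.25.
The farthest remaining point A_1 is at distance² 24.25 ≤ 31.25.

31.25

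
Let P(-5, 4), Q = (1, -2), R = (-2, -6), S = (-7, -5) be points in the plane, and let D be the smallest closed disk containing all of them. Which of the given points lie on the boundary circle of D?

The minimum enclosing circle of a finite set is fixed by two of the points (as a diameter) or three (as a circumcircle).
The minimum enclosing circle is determined by three boundary points: P, R, S.
Their circumcentre is (-339/94, -97/94) with r² = 120445/4418.
The farthest remaining point Q is at distance² 97885/4418 ≤ 120445/4418.
The points at distance exactly r from the centre are P, R, S — 3 points.

P, R, S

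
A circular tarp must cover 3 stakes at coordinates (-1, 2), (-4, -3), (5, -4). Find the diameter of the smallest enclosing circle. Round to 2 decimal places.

9.33

Call the three points A, B, C in the order given.
Side lengths²: AB² = 34, AC² = 72, BC² = 82.
Since BC² = 82 < 72 + 34 = 106, the triangle is acute, so the smallest enclosing circle is the circumcircle.
Circumcentre = (0.625, -2.375), r² = 21.78125.
Diameter = 2r = 2√(21.78125) ≈ 9.33.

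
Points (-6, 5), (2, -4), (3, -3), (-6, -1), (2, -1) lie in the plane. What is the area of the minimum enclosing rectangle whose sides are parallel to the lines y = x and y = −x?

In coordinates u = x + y, v = x − y the rectangle is axis-aligned; the map (x,y)→(u,v) scales areas by 2.
u-values: -1, -2, 0, -7, 1; range = 1 − (-7) = 8.
v-values: -11, 6, 6, -5, 3; range = 6 − (-11) = 17.
Area = (8 × 17) / 2 = 68.

68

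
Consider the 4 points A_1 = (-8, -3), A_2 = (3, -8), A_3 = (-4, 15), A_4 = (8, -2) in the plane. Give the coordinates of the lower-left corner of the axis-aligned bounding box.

(-8, -8)

x-range [-8, 8], y-range [-8, 15].
The lower-left corner is (-8, -8).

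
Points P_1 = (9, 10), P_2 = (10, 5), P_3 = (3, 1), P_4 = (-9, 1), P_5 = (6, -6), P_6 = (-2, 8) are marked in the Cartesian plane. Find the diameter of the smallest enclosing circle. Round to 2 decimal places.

The minimum enclosing circle is determined by three boundary points: P_1, P_4, P_5.
Their circumcentre is (67/58, 185/58) with r² = 181525/1682.
The farthest remaining point P_2 is at distance² 137097/1682 ≤ 181525/1682.
Diameter = 2r = 2√(181525/1682) ≈ 20.78.

20.78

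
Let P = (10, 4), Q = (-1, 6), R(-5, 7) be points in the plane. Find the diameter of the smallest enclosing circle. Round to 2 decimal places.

15.30

Side lengths²: PQ² = 125, PR² = 234, QR² = 17.
Since PR² = 234 ≥ 125 + 17 = 142, the angle opposite PR is not acute, so the smallest enclosing circle has PR as diameter.
Centre = midpoint of PR = (2.5, 5.5), r² = 234/4 = 58.5.
Diameter = 2r = 2√(58.5) ≈ 15.30.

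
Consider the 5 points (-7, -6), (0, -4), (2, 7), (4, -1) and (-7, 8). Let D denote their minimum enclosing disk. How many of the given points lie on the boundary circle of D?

The minimum enclosing circle is determined by three boundary points: (-7, -6), (2, 7), (-7, 8).
Their circumcentre is (-29/9, 1) with r² = 5125/81.
The farthest remaining point (4, -1) is at distance² 4549/81 ≤ 5125/81.
The points at distance exactly r from the centre are (-7, -6), (2, 7), (-7, 8) — 3 points.

3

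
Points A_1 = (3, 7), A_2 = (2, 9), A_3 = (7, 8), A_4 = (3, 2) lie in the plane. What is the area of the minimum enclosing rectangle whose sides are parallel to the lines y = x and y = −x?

In coordinates u = x + y, v = x − y the rectangle is axis-aligned; the map (x,y)→(u,v) scales areas by 2.
u-values: 10, 11, 15, 5; range = 15 − 5 = 10.
v-values: -4, -7, -1, 1; range = 1 − (-7) = 8.
Area = (10 × 8) / 2 = 40.

40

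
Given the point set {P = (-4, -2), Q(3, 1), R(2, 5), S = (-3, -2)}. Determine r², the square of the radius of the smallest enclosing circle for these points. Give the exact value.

A smallest enclosing disk is always determined by at most three of the input points on its boundary.
The farthest pair is P–R with squared distance 85. The circle on this segment as diameter has centre (-1, 1.5) and r² = 85/4 = 21.25.
Check Q: distance² to centre = 16.25 ≤ 21.25, so it lies inside.
All remaining points lie in this disk, and no smaller disk contains both endpoints, so this is the minimum enclosing circle.

21.25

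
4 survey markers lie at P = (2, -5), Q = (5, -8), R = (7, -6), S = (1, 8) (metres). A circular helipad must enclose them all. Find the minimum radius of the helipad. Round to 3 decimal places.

8.246

By Welzl's lemma the MEC is supported by two points (diametrically opposite) or three points (on a circumcircle).
The farthest pair is Q–S with squared distance 272. The circle on this segment as diameter has centre (3, 0) and r² = 272/4 = 68.
Check P: distance² to centre = 26 ≤ 68, so it lies inside.
All remaining points lie in this disk, and no smaller disk contains both endpoints, so this is the minimum enclosing circle.
r = √68 ≈ 8.246.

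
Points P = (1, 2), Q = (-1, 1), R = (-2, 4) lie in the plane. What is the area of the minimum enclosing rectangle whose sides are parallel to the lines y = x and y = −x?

7.5

In coordinates u = x + y, v = x − y the rectangle is axis-aligned; the map (x,y)→(u,v) scales areas by 2.
u-values: 3, 0, 2; range = 3 − 0 = 3.
v-values: -1, -2, -6; range = -1 − (-6) = 5.
Area = (3 × 5) / 2 = 7.5.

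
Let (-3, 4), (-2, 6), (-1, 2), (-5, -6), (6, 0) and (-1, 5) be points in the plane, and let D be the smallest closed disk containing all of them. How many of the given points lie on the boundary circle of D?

3

The minimum enclosing circle is determined by three boundary points: (-2, 6), (-5, -6), (6, 0).
Their circumcentre is (-29/38, -13/19) with r² = 66725/1444.
The farthest remaining point (-1, 5) is at distance² 46737/1444 ≤ 66725/1444.
The points at distance exactly r from the centre are (-2, 6), (-5, -6), (6, 0) — 3 points.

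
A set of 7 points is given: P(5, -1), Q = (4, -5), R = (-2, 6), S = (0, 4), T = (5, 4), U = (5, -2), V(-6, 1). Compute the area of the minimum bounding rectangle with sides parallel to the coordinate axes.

x ranges over [-6, 5], width 11.
y ranges over [-5, 6], height 11.
Area = 11 × 11 = 121.

121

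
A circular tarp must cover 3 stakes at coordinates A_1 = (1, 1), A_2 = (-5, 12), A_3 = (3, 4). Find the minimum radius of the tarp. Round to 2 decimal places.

Side lengths²: A_1A_2² = 157, A_1A_3² = 13, A_2A_3² = 128.
Since A_1A_2² = 157 ≥ 128 + 13 = 141, the angle opposite A_1A_2 is not acute, so the smallest enclosing circle has A_1A_2 as diameter.
Centre = midpoint of A_1A_2 = (-2, 6.5), r² = 157/4 = 39.25.
r = √(39.25) ≈ 6.26.

6.26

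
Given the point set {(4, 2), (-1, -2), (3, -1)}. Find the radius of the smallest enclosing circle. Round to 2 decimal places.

Call the three points A, B, C in the order given.
Side lengths²: AB² = 41, AC² = 10, BC² = 17.
Since AB² = 41 ≥ 17 + 10 = 27, the angle opposite AB is not acute, so the smallest enclosing circle has AB as diameter.
Centre = midpoint of AB = (1.5, 0), r² = 41/4 = 10.25.
r = √(10.25) ≈ 3.20.

3.20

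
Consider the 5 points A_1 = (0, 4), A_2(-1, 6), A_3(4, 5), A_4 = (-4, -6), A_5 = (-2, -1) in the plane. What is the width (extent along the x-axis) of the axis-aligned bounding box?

8

max x = 4, min x = -4, so width = 8.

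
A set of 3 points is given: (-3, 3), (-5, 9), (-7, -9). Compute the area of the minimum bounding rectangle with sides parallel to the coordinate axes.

x ranges over [-7, -3], width 4.
y ranges over [-9, 9], height 18.
Area = 4 × 18 = 72.

72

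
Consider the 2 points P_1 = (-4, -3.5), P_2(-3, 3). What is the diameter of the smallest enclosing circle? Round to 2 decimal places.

6.58

The smallest circle enclosing two points has them as diameter endpoints.
Centre = midpoint = (-3.5, -0.25); r² = |P_1P_2|²/4 = 43.25/4 = 10.8125.
Diameter = 2r = 2√(10.8125) ≈ 6.58.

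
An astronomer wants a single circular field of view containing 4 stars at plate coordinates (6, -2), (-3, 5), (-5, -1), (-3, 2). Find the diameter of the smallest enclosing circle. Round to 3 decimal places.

11.713

A smallest enclosing disk is always determined by at most three of the input points on its boundary.
The minimum enclosing circle is determined by three boundary points: (6, -2), (-3, 5), (-5, -1).
Their circumcentre is (23/34, 15/34) with r² = 19825/578.
The farthest remaining point (-3, 2) is at distance² 9217/578 ≤ 19825/578.
Diameter = 2r = 2√(19825/578) ≈ 11.713.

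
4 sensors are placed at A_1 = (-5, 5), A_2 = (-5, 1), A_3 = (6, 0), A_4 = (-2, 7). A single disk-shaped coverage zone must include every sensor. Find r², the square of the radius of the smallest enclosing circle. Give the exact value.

36.5

The farthest pair is A_1–A_3 with squared distance 146. The circle on this segment as diameter has centre (0.5, 2.5) and r² = 146/4 = 36.5.
Check A_2: distance² to centre = 32.5 ≤ 36.5, so it lies inside.
All remaining points lie in this disk, and no smaller disk contains both endpoints, so this is the minimum enclosing circle.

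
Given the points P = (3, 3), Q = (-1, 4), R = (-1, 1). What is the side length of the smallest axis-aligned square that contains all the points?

The bounding box has width 4 and height 3.
An axis-aligned square enclosing the set must have side ≥ max(width, height).
So the minimum side is max(4, 3) = 4.

4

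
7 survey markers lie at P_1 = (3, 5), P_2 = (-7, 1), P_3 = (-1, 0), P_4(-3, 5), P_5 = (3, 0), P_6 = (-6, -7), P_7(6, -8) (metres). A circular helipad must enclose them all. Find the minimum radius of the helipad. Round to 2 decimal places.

The minimum enclosing circle is determined by three boundary points: P_2, P_4, P_7.
Their circumcentre is (7/22, -51/22) with r² = 15625/242.
The farthest remaining point P_6 is at distance² 14965/242 ≤ 15625/242.
r = √(15625/242) ≈ 8.04.

8.04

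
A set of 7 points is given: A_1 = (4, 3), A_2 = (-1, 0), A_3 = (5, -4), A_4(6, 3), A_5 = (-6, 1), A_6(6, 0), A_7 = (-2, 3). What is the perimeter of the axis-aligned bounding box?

38

Width = max x − min x = 6 − (-6) = 12.
Height = max y − min y = 3 − (-4) = 7.
Perimeter = 2(12 + 7) = 38.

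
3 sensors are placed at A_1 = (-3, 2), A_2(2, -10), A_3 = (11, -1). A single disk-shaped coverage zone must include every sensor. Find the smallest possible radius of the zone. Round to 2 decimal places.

7.74

Side lengths²: A_1A_2² = 169, A_1A_3² = 205, A_2A_3² = 162.
Since A_1A_3² = 205 < 169 + 162 = 331, the triangle is acute, so the smallest enclosing circle is the circumcircle.
Circumcentre = (115/34, -81/34), r² = 34645/578.
r = √(34645/578) ≈ 7.74.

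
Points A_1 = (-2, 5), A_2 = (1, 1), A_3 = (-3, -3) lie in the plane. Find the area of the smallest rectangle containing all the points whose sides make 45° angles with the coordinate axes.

31.5

In coordinates u = x + y, v = x − y the rectangle is axis-aligned; the map (x,y)→(u,v) scales areas by 2.
u-values: 3, 2, -6; range = 3 − (-6) = 9.
v-values: -7, 0, 0; range = 0 − (-7) = 7.
Area = (9 × 7) / 2 = 31.5.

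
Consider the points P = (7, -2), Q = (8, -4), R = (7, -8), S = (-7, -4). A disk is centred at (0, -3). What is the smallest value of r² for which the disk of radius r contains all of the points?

74

The required radius is the distance from (0, -3) to the farthest point.
Squared distances: 50, 65, 74, 50.
Maximum is 74, attained at R.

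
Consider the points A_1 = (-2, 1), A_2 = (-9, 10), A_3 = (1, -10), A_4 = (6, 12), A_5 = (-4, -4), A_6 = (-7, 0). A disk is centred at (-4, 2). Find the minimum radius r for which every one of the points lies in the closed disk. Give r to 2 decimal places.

14.14

The required radius is the distance from (-4, 2) to the farthest point.
Squared distances: 5, 89, 169, 200, 36, 13.
Maximum is 200, attained at A_4.
r = √200 ≈ 14.14.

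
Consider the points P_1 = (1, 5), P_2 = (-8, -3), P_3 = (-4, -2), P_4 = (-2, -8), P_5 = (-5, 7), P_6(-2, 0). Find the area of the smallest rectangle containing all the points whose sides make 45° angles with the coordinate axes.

153

In coordinates u = x + y, v = x − y the rectangle is axis-aligned; the map (x,y)→(u,v) scales areas by 2.
u-values: 6, -11, -6, -10, 2, -2; range = 6 − (-11) = 17.
v-values: -4, -5, -2, 6, -12, -2; range = 6 − (-12) = 18.
Area = (17 × 18) / 2 = 153.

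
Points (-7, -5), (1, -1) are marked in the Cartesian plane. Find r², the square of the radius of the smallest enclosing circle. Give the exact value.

20

The smallest circle enclosing two points has them as diameter endpoints.
Centre = midpoint = (-3, -3); r² = |(-7, -5)−(1, -1)|²/4 = 80/4 = 20.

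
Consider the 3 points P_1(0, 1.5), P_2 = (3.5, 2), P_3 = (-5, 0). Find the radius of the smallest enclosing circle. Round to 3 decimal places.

4.366

Side lengths²: P_1P_2² = 12.5, P_1P_3² = 27.25, P_2P_3² = 76.25.
Since P_2P_3² = 76.25 ≥ 27.25 + 12.5 = 39.75, the angle opposite P_2P_3 is not acute, so the smallest enclosing circle has P_2P_3 as diameter.
Centre = midpoint of P_2P_3 = (-0.75, 1), r² = 76.25/4 = 19.0625.
r = √(19.0625) ≈ 4.366.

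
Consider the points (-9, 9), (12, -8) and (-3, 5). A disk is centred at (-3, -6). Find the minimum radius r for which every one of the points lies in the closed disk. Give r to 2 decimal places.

The required radius is the distance from (-3, -6) to the farthest point.
Squared distances: 261, 229, 121.
Maximum is 261, attained at (-9, 9).
r = √261 ≈ 16.16.

16.16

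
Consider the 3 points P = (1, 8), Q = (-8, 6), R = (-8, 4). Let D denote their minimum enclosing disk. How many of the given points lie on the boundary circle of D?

Side lengths²: PQ² = 85, PR² = 97, QR² = 4.
Since PR² = 97 ≥ 85 + 4 = 89, the angle opposite PR is not acute, so the smallest enclosing circle has PR as diameter.
Centre = midpoint of PR = (-3.5, 6), r² = 97/4 = 24.25.
The points at distance exactly r from the centre are P, R — 2 points.

2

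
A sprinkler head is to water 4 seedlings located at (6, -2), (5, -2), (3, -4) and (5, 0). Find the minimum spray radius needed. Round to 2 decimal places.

The minimum enclosing circle of a finite set is fixed by two of the points (as a diameter) or three (as a circumcircle).
The farthest pair is (3, -4)–(5, 0) with squared distance 20. The circle on this segment as diameter has centre (4, -2) and r² = 20/4 = 5.
Check (6, -2): distance² to centre = 4 ≤ 5, so it lies inside.
All remaining points lie in this disk, and no smaller disk contains both endpoints, so this is the minimum enclosing circle.
r = √5 ≈ 2.24.

2.24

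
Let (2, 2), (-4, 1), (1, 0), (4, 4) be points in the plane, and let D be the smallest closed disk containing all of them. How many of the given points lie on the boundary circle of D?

The minimum enclosing circle of a finite set is fixed by two of the points (as a diameter) or three (as a circumcircle).
The farthest pair is (-4, 1)–(4, 4) with squared distance 73. The circle on this segment as diameter has centre (0, 2.5) and r² = 73/4 = 18.25.
Check (2, 2): distance² to centre = 4.25 ≤ 18.25, so it lies inside.
All remaining points lie in this disk, and no smaller disk contains both endpoints, so this is the minimum enclosing circle.
The points at distance exactly r from the centre are (-4, 1), (4, 4) — 2 points.

2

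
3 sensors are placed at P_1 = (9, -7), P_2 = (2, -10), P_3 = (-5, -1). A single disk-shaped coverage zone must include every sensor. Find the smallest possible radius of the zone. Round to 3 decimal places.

Side lengths²: P_1P_2² = 58, P_1P_3² = 232, P_2P_3² = 130.
Since P_1P_3² = 232 ≥ 130 + 58 = 188, the angle opposite P_1P_3 is not acute, so the smallest enclosing circle has P_1P_3 as diameter.
Centre = midpoint of P_1P_3 = (2, -4), r² = 232/4 = 58.
r = √58 ≈ 7.616.

7.616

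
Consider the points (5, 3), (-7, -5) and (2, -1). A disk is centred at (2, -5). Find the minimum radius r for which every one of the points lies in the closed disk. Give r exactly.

9

The required radius is the distance from (2, -5) to the farthest point.
Squared distances: 73, 81, 16.
Maximum is 81, attained at (-7, -5).
r = √81 = 9.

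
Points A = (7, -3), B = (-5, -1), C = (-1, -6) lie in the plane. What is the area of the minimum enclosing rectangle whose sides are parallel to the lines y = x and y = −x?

In coordinates u = x + y, v = x − y the rectangle is axis-aligned; the map (x,y)→(u,v) scales areas by 2.
u-values: 4, -6, -7; range = 4 − (-7) = 11.
v-values: 10, -4, 5; range = 10 − (-4) = 14.
Area = (11 × 14) / 2 = 77.

77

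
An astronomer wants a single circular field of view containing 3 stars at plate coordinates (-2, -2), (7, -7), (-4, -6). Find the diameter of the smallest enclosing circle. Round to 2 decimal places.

Call the three points A, B, C in the order given.
Side lengths²: AB² = 106, AC² = 20, BC² = 122.
Since BC² = 122 < 106 + 20 = 126, the triangle is acute, so the smallest enclosing circle is the circumcircle.
Circumcentre = (35/23, -144/23), r² = 16165/529.
Diameter = 2r = 2√(16165/529) ≈ 11.06.

11.06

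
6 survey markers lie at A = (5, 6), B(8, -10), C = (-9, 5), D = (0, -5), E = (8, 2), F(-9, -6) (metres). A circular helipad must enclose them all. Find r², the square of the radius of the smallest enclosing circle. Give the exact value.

128.5

The minimum enclosing circle of a finite set is fixed by two of the points (as a diameter) or three (as a circumcircle).
The farthest pair is B–C with squared distance 514. The circle on this segment as diameter has centre (-0.5, -2.5) and r² = 514/4 = 128.5.
Check A: distance² to centre = 102.5 ≤ 128.5, so it lies inside.
All remaining points lie in this disk, and no smaller disk contains both endpoints, so this is the minimum enclosing circle.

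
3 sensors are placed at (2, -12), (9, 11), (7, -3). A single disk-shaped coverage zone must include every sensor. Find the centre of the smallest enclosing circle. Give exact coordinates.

Call the three points A, B, C in the order given.
Side lengths²: AB² = 578, AC² = 106, BC² = 200.
Since AB² = 578 ≥ 200 + 106 = 306, the angle opposite AB is not acute, so the smallest enclosing circle has AB as diameter.
Centre = midpoint of AB = (5.5, -0.5), r² = 578/4 = 144.5.
Centre = (5.5, -0.5).

(5.5, -0.5)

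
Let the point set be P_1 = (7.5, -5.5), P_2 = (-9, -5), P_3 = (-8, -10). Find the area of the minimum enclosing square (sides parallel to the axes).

272.25

The bounding box has width 16.5 and height 5.
An axis-aligned square enclosing the set must have side ≥ max(width, height).
So the minimum side is max(16.5, 5) = 16.5.
Area = 16.5² = 272.25.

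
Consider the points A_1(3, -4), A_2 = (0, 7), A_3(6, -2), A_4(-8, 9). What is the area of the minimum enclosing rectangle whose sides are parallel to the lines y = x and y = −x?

In coordinates u = x + y, v = x − y the rectangle is axis-aligned; the map (x,y)→(u,v) scales areas by 2.
u-values: -1, 7, 4, 1; range = 7 − (-1) = 8.
v-values: 7, -7, 8, -17; range = 8 − (-17) = 25.
Area = (8 × 25) / 2 = 100.

100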